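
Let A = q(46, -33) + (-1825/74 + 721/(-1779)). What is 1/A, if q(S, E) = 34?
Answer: 131646/1175935 ≈ 0.11195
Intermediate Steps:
A = 1175935/131646 (A = 34 + (-1825/74 + 721/(-1779)) = 34 + (-1825*1/74 + 721*(-1/1779)) = 34 + (-1825/74 - 721/1779) = 34 - 3300029/131646 = 1175935/131646 ≈ 8.9326)
1/A = 1/(1175935/131646) = 131646/1175935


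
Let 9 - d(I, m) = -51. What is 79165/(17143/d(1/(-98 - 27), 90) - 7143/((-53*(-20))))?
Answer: 5034894/17743 ≈ 283.77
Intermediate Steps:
d(I, m) = 60 (d(I, m) = 9 - 1*(-51) = 9 + 51 = 60)
79165/(17143/d(1/(-98 - 27), 90) - 7143/((-53*(-20)))) = 79165/(17143/60 - 7143/((-53*(-20)))) = 79165/(17143*(1/60) - 7143/1060) = 79165/(17143/60 - 7143*1/1060) = 79165/(17143/60 - 7143/1060) = 79165/(88715/318) = 79165*(318/88715) = 5034894/17743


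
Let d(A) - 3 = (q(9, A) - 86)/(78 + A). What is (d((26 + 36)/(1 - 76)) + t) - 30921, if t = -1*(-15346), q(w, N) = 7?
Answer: -90136661/5788 ≈ -15573.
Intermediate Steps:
d(A) = 3 - 79/(78 + A) (d(A) = 3 + (7 - 86)/(78 + A) = 3 - 79/(78 + A))
t = 15346
(d((26 + 36)/(1 - 76)) + t) - 30921 = ((155 + 3*((26 + 36)/(1 - 76)))/(78 + (26 + 36)/(1 - 76)) + 15346) - 30921 = ((155 + 3*(62/(-75)))/(78 + 62/(-75)) + 15346) - 30921 = ((155 + 3*(62*(-1/75)))/(78 + 62*(-1/75)) + 15346) - 30921 = ((155 + 3*(-62/75))/(78 - 62/75) + 15346) - 30921 = ((155 - 62/25)/(5788/75) + 15346) - 30921 = ((75/5788)*(3813/25) + 15346) - 30921 = (11439/5788 + 15346) - 30921 = 88834087/5788 - 30921 = -90136661/5788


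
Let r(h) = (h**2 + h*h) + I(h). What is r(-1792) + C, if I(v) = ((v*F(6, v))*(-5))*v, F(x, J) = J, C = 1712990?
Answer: 28781060958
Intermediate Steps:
I(v) = -5*v**3 (I(v) = ((v*v)*(-5))*v = (v**2*(-5))*v = (-5*v**2)*v = -5*v**3)
r(h) = -5*h**3 + 2*h**2 (r(h) = (h**2 + h*h) - 5*h**3 = (h**2 + h**2) - 5*h**3 = 2*h**2 - 5*h**3 = -5*h**3 + 2*h**2)
r(-1792) + C = (-1792)**2*(2 - 5*(-1792)) + 1712990 = 3211264*(2 + 8960) + 1712990 = 3211264*8962 + 1712990 = 28779347968 + 1712990 = 28781060958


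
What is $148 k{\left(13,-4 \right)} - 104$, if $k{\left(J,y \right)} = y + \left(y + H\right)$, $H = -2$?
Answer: $-1584$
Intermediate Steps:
$k{\left(J,y \right)} = -2 + 2 y$ ($k{\left(J,y \right)} = y + \left(y - 2\right) = y + \left(-2 + y\right) = -2 + 2 y$)
$148 k{\left(13,-4 \right)} - 104 = 148 \left(-2 + 2 \left(-4\right)\right) - 104 = 148 \left(-2 - 8\right) - 104 = 148 \left(-10\right) - 104 = -1480 - 104 = -1584$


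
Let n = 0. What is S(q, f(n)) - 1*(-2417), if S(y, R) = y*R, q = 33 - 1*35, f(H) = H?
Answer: 2417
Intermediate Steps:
q = -2 (q = 33 - 35 = -2)
S(y, R) = R*y
S(q, f(n)) - 1*(-2417) = 0*(-2) - 1*(-2417) = 0 + 2417 = 2417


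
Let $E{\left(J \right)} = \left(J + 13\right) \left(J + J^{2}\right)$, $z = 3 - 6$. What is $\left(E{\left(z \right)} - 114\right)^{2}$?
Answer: $2916$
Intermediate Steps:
$z = -3$ ($z = 3 - 6 = -3$)
$E{\left(J \right)} = \left(13 + J\right) \left(J + J^{2}\right)$
$\left(E{\left(z \right)} - 114\right)^{2} = \left(- 3 \left(13 + \left(-3\right)^{2} + 14 \left(-3\right)\right) - 114\right)^{2} = \left(- 3 \left(13 + 9 - 42\right) - 114\right)^{2} = \left(\left(-3\right) \left(-20\right) - 114\right)^{2} = \left(60 - 114\right)^{2} = \left(-54\right)^{2} = 2916$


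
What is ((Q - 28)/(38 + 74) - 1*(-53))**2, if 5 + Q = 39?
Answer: 8826841/3136 ≈ 2814.7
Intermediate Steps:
Q = 34 (Q = -5 + 39 = 34)
((Q - 28)/(38 + 74) - 1*(-53))**2 = ((34 - 28)/(38 + 74) - 1*(-53))**2 = (6/112 + 53)**2 = (6*(1/112) + 53)**2 = (3/56 + 53)**2 = (2971/56)**2 = 8826841/3136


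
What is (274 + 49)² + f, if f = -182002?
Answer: -77673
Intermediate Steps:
(274 + 49)² + f = (274 + 49)² - 182002 = 323² - 182002 = 104329 - 182002 = -77673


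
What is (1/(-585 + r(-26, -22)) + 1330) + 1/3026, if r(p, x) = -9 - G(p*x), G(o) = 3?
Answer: 2402671831/1806522 ≈ 1330.0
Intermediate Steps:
r(p, x) = -12 (r(p, x) = -9 - 1*3 = -9 - 3 = -12)
(1/(-585 + r(-26, -22)) + 1330) + 1/3026 = (1/(-585 - 12) + 1330) + 1/3026 = (1/(-597) + 1330) + 1/3026 = (-1/597 + 1330) + 1/3026 = 794009/597 + 1/3026 = 2402671831/1806522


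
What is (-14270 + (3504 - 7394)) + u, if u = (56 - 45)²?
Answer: -18039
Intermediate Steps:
u = 121 (u = 11² = 121)
(-14270 + (3504 - 7394)) + u = (-14270 + (3504 - 7394)) + 121 = (-14270 - 3890) + 121 = -18160 + 121 = -18039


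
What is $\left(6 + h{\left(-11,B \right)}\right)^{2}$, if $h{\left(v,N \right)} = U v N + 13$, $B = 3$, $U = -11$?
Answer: $145924$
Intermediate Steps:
$h{\left(v,N \right)} = 13 - 11 N v$ ($h{\left(v,N \right)} = - 11 v N + 13 = - 11 N v + 13 = 13 - 11 N v$)
$\left(6 + h{\left(-11,B \right)}\right)^{2} = \left(6 - \left(-13 + 33 \left(-11\right)\right)\right)^{2} = \left(6 + \left(13 + 363\right)\right)^{2} = \left(6 + 376\right)^{2} = 382^{2} = 145924$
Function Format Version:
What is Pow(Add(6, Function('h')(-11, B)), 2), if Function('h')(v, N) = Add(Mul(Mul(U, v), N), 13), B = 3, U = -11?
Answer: 145924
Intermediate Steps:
Function('h')(v, N) = Add(13, Mul(-11, N, v)) (Function('h')(v, N) = Add(Mul(Mul(-11, v), N), 13) = Add(Mul(-11, N, v), 13) = Add(13, Mul(-11, N, v)))
Pow(Add(6, Function('h')(-11, B)), 2) = Pow(Add(6, Add(13, Mul(-11, 3, -11))), 2) = Pow(Add(6, Add(13, 363)), 2) = Pow(Add(6, 376), 2) = Pow(382, 2) = 145924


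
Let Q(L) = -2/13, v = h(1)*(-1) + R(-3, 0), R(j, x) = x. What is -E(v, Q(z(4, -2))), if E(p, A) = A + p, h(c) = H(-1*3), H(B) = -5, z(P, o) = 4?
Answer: -63/13 ≈ -4.8462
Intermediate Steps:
h(c) = -5
v = 5 (v = -5*(-1) + 0 = 5 + 0 = 5)
Q(L) = -2/13 (Q(L) = -2*1/13 = -2/13)
-E(v, Q(z(4, -2))) = -(-2/13 + 5) = -1*63/13 = -63/13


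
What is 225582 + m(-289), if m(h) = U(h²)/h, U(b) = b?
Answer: 225293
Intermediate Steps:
m(h) = h (m(h) = h²/h = h)
225582 + m(-289) = 225582 - 289 = 225293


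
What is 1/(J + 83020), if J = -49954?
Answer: 1/33066 ≈ 3.0243e-5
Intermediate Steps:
1/(J + 83020) = 1/(-49954 + 83020) = 1/33066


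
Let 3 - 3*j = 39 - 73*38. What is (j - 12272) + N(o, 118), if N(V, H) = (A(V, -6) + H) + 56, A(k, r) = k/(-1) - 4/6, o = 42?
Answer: -11228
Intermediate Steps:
j = 2738/3 (j = 1 - (39 - 73*38)/3 = 1 - (39 - 2774)/3 = 1 - 1/3*(-2735) = 1 + 2735/3 = 2738/3 ≈ 912.67)
A(k, r) = -2/3 - k (A(k, r) = k*(-1) - 4*1/6 = -k - 2/3 = -2/3 - k)
N(V, H) = 166/3 + H - V (N(V, H) = ((-2/3 - V) + H) + 56 = (-2/3 + H - V) + 56 = 166/3 + H - V)
(j - 12272) + N(o, 118) = (2738/3 - 12272) + (166/3 + 118 - 1*42) = -34078/3 + (166/3 + 118 - 42) = -34078/3 + 394/3 = -11228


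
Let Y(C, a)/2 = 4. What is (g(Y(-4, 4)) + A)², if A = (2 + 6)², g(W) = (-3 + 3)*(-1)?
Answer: 4096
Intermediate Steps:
Y(C, a) = 8 (Y(C, a) = 2*4 = 8)
g(W) = 0 (g(W) = 0*(-1) = 0)
A = 64 (A = 8² = 64)
(g(Y(-4, 4)) + A)² = (0 + 64)² = 64² = 4096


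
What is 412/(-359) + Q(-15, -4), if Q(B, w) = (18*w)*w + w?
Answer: 101544/359 ≈ 282.85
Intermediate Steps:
Q(B, w) = w + 18*w² (Q(B, w) = 18*w² + w = w + 18*w²)
412/(-359) + Q(-15, -4) = 412/(-359) - 4*(1 + 18*(-4)) = 412*(-1/359) - 4*(1 - 72) = -412/359 - 4*(-71) = -412/359 + 284 = 101544/359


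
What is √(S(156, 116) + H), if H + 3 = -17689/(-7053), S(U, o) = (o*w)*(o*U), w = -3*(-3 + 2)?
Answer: √313263333681162/7053 ≈ 2509.5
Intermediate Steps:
w = 3 (w = -3*(-1) = 3)
S(U, o) = 3*U*o² (S(U, o) = (o*3)*(o*U) = (3*o)*(U*o) = 3*U*o²)
H = -3470/7053 (H = -3 - 17689/(-7053) = -3 - 17689*(-1/7053) = -3 + 17689/7053 = -3470/7053 ≈ -0.49199)
√(S(156, 116) + H) = √(3*156*116² - 3470/7053) = √(3*156*13456 - 3470/7053) = √(6297408 - 3470/7053) = √(44415615154/7053) = √313263333681162/7053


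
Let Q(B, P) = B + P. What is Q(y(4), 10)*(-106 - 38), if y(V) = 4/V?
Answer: -1584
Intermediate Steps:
Q(y(4), 10)*(-106 - 38) = (4/4 + 10)*(-106 - 38) = (4*(¼) + 10)*(-144) = (1 + 10)*(-144) = 11*(-144) = -1584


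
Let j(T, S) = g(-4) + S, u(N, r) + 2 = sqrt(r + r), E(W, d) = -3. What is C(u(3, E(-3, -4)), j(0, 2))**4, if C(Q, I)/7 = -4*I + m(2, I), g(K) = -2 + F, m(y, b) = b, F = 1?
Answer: 194481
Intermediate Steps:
g(K) = -1 (g(K) = -2 + 1 = -1)
u(N, r) = -2 + sqrt(2)*sqrt(r) (u(N, r) = -2 + sqrt(r + r) = -2 + sqrt(2*r) = -2 + sqrt(2)*sqrt(r))
j(T, S) = -1 + S
C(Q, I) = -21*I (C(Q, I) = 7*(-4*I + I) = 7*(-3*I) = -21*I)
C(u(3, E(-3, -4)), j(0, 2))**4 = (-21*(-1 + 2))**4 = (-21*1)**4 = (-21)**4 = 194481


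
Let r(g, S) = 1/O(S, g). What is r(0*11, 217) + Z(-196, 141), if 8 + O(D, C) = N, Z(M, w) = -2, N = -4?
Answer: -25/12 ≈ -2.0833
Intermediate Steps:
O(D, C) = -12 (O(D, C) = -8 - 4 = -12)
r(g, S) = -1/12 (r(g, S) = 1/(-12) = -1/12)
r(0*11, 217) + Z(-196, 141) = -1/12 - 2 = -25/12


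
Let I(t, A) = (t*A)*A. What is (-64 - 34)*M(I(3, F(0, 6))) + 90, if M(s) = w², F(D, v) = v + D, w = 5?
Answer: -2360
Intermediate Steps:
F(D, v) = D + v
I(t, A) = t*A² (I(t, A) = (A*t)*A = t*A²)
M(s) = 25 (M(s) = 5² = 25)
(-64 - 34)*M(I(3, F(0, 6))) + 90 = (-64 - 34)*25 + 90 = -98*25 + 90 = -2450 + 90 = -2360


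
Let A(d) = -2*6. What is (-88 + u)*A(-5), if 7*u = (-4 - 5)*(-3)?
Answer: 7068/7 ≈ 1009.7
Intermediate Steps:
A(d) = -12
u = 27/7 (u = ((-4 - 5)*(-3))/7 = (-9*(-3))/7 = (1/7)*27 = 27/7 ≈ 3.8571)
(-88 + u)*A(-5) = (-88 + 27/7)*(-12) = -589/7*(-12) = 7068/7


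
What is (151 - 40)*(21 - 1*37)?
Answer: -1776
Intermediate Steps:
(151 - 40)*(21 - 1*37) = 111*(21 - 37) = 111*(-16) = -1776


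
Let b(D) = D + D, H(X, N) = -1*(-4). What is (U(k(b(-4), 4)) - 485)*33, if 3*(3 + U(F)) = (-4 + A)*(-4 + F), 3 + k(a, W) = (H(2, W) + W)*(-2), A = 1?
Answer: -15345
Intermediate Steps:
H(X, N) = 4
b(D) = 2*D
k(a, W) = -11 - 2*W (k(a, W) = -3 + (4 + W)*(-2) = -3 + (-8 - 2*W) = -11 - 2*W)
U(F) = 1 - F (U(F) = -3 + ((-4 + 1)*(-4 + F))/3 = -3 + (-3*(-4 + F))/3 = -3 + (12 - 3*F)/3 = -3 + (4 - F) = 1 - F)
(U(k(b(-4), 4)) - 485)*33 = ((1 - (-11 - 2*4)) - 485)*33 = ((1 - (-11 - 8)) - 485)*33 = ((1 - 1*(-19)) - 485)*33 = ((1 + 19) - 485)*33 = (20 - 485)*33 = -465*33 = -15345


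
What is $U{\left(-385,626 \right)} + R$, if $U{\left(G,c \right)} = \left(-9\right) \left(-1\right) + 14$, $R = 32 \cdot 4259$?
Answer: $136311$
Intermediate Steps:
$R = 136288$
$U{\left(G,c \right)} = 23$ ($U{\left(G,c \right)} = 9 + 14 = 23$)
$U{\left(-385,626 \right)} + R = 23 + 136288 = 136311$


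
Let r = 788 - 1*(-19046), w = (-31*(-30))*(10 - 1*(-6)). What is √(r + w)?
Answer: √34714 ≈ 186.32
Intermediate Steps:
w = 14880 (w = 930*(10 + 6) = 930*16 = 14880)
r = 19834 (r = 788 + 19046 = 19834)
√(r + w) = √(19834 + 14880) = √34714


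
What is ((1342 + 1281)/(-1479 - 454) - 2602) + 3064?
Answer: 890423/1933 ≈ 460.64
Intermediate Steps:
((1342 + 1281)/(-1479 - 454) - 2602) + 3064 = (2623/(-1933) - 2602) + 3064 = (2623*(-1/1933) - 2602) + 3064 = (-2623/1933 - 2602) + 3064 = -5032289/1933 + 3064 = 890423/1933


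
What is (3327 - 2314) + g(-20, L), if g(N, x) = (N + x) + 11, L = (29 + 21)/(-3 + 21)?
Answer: 9061/9 ≈ 1006.8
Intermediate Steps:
L = 25/9 (L = 50/18 = 50*(1/18) = 25/9 ≈ 2.7778)
g(N, x) = 11 + N + x
(3327 - 2314) + g(-20, L) = (3327 - 2314) + (11 - 20 + 25/9) = 1013 - 56/9 = 9061/9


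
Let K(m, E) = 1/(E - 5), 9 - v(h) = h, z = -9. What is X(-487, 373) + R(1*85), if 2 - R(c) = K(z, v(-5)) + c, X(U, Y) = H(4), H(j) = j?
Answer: -712/9 ≈ -79.111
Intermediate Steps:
v(h) = 9 - h
K(m, E) = 1/(-5 + E)
X(U, Y) = 4
R(c) = 17/9 - c (R(c) = 2 - (1/(-5 + (9 - 1*(-5))) + c) = 2 - (1/(-5 + (9 + 5)) + c) = 2 - (1/(-5 + 14) + c) = 2 - (1/9 + c) = 2 - (⅑ + c) = 2 + (-⅑ - c) = 17/9 - c)
X(-487, 373) + R(1*85) = 4 + (17/9 - 85) = 4 - 748/9 = -712/9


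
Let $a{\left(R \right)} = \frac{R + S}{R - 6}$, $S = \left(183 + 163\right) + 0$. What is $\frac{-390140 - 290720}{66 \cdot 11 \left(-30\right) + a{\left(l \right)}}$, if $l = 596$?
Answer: $\frac{200853700}{6424629} \approx 31.263$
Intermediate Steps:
$S = 346$ ($S = 346 + 0 = 346$)
$a{\left(R \right)} = \frac{346 + R}{-6 + R}$ ($a{\left(R \right)} = \frac{R + 346}{R - 6} = \frac{346 + R}{-6 + R}$)
$\frac{-390140 - 290720}{66 \cdot 11 \left(-30\right) + a{\left(l \right)}} = \frac{-390140 - 290720}{66 \cdot 11 \left(-30\right) + \frac{346 + 596}{-6 + 596}} = - \frac{680860}{726 \left(-30\right) + \frac{1}{590} \cdot 942} = - \frac{680860}{-21780 + \frac{1}{590} \cdot 942} = - \frac{680860}{-21780 + \frac{471}{295}} = - \frac{680860}{- \frac{6424629}{295}} = \left(-680860\right) \left(- \frac{295}{6424629}\right) = \frac{200853700}{6424629}$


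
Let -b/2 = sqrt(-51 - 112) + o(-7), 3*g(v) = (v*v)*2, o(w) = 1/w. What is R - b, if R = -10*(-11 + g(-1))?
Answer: 2164/21 + 2*I*sqrt(163) ≈ 103.05 + 25.534*I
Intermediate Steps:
g(v) = 2*v**2/3 (g(v) = ((v*v)*2)/3 = (v**2*2)/3 = (2*v**2)/3 = 2*v**2/3)
R = 310/3 (R = -10*(-11 + (2/3)*(-1)**2) = -10*(-11 + (2/3)*1) = -10*(-11 + 2/3) = -10*(-31/3) = 310/3 ≈ 103.33)
b = 2/7 - 2*I*sqrt(163) (b = -2*(sqrt(-51 - 112) + 1/(-7)) = -2*(sqrt(-163) - 1/7) = -2*(I*sqrt(163) - 1/7) = -2*(-1/7 + I*sqrt(163)) = 2/7 - 2*I*sqrt(163) ≈ 0.28571 - 25.534*I)
R - b = 310/3 - (2/7 - 2*I*sqrt(163)) = 310/3 + (-2/7 + 2*I*sqrt(163)) = 2164/21 + 2*I*sqrt(163)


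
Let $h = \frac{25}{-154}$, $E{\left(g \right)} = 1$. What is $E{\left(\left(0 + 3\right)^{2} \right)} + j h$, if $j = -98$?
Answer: $\frac{186}{11} \approx 16.909$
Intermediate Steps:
$h = - \frac{25}{154}$ ($h = 25 \left(- \frac{1}{154}\right) = - \frac{25}{154} \approx -0.16234$)
$E{\left(\left(0 + 3\right)^{2} \right)} + j h = 1 - - \frac{175}{11} = 1 + \frac{175}{11} = \frac{186}{11}$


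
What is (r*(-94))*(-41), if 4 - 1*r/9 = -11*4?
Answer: 1664928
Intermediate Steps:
r = 432 (r = 36 - (-99)*4 = 36 - 9*(-44) = 36 + 396 = 432)
(r*(-94))*(-41) = (432*(-94))*(-41) = -40608*(-41) = 1664928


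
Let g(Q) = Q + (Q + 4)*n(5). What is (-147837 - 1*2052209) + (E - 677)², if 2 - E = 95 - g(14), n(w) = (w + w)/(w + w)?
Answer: -1655402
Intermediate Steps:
n(w) = 1 (n(w) = (2*w)/((2*w)) = (2*w)*(1/(2*w)) = 1)
g(Q) = 4 + 2*Q (g(Q) = Q + (Q + 4)*1 = Q + (4 + Q)*1 = Q + (4 + Q) = 4 + 2*Q)
E = -61 (E = 2 - (95 - (4 + 2*14)) = 2 - (95 - (4 + 28)) = 2 - (95 - 1*32) = 2 - (95 - 32) = 2 - 1*63 = 2 - 63 = -61)
(-147837 - 1*2052209) + (E - 677)² = (-147837 - 1*2052209) + (-61 - 677)² = (-147837 - 2052209) + (-738)² = -2200046 + 544644 = -1655402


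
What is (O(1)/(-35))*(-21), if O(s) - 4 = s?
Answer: 3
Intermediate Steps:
O(s) = 4 + s
(O(1)/(-35))*(-21) = ((4 + 1)/(-35))*(-21) = -1/35*5*(-21) = -⅐*(-21) = 3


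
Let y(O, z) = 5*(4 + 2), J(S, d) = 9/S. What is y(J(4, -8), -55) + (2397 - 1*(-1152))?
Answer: 3579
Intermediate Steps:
y(O, z) = 30 (y(O, z) = 5*6 = 30)
y(J(4, -8), -55) + (2397 - 1*(-1152)) = 30 + (2397 - 1*(-1152)) = 30 + (2397 + 1152) = 30 + 3549 = 3579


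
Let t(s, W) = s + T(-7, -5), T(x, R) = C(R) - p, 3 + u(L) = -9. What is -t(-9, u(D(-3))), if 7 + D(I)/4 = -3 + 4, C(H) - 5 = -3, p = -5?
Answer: 2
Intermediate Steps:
C(H) = 2 (C(H) = 5 - 3 = 2)
D(I) = -24 (D(I) = -28 + 4*(-3 + 4) = -28 + 4*1 = -28 + 4 = -24)
u(L) = -12 (u(L) = -3 - 9 = -12)
T(x, R) = 7 (T(x, R) = 2 - 1*(-5) = 2 + 5 = 7)
t(s, W) = 7 + s (t(s, W) = s + 7 = 7 + s)
-t(-9, u(D(-3))) = -(7 - 9) = -1*(-2) = 2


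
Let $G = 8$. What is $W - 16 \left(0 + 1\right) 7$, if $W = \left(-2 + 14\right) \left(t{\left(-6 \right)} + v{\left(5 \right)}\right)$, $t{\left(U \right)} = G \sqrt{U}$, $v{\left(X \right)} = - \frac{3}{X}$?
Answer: $- \frac{596}{5} + 96 i \sqrt{6} \approx -119.2 + 235.15 i$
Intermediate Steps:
$t{\left(U \right)} = 8 \sqrt{U}$
$W = - \frac{36}{5} + 96 i \sqrt{6}$ ($W = \left(-2 + 14\right) \left(8 \sqrt{-6} - \frac{3}{5}\right) = 12 \left(8 i \sqrt{6} - \frac{3}{5}\right) = 12 \left(- \frac{3}{5} + 8 i \sqrt{6}\right) = - \frac{36}{5} + 96 i \sqrt{6} \approx -7.2 + 235.15 i$)
$W - 16 \left(0 + 1\right) 7 = \left(- \frac{36}{5} + 96 i \sqrt{6}\right) - 16 \left(0 + 1\right) 7 = \left(- \frac{36}{5} + 96 i \sqrt{6}\right) - 16 \cdot 1 \cdot 7 = \left(- \frac{36}{5} + 96 i \sqrt{6}\right) - 112 = - \frac{596}{5} + 96 i \sqrt{6}$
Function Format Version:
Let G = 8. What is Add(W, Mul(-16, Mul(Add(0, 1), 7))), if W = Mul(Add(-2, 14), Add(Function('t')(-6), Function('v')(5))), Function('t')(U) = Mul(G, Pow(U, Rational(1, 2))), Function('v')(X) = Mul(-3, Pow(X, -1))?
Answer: Add(Rational(-596, 5), Mul(96, I, Pow(6, Rational(1, 2)))) ≈ Add(-119.20, Mul(235.15, I))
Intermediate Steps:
Function('t')(U) = Mul(8, Pow(U, Rational(1, 2)))
W = Add(Rational(-36, 5), Mul(96, I, Pow(6, Rational(1, 2)))) (W = Mul(Add(-2, 14), Add(Mul(8, Pow(-6, Rational(1, 2))), Mul(-3, Pow(5, -1)))) = Mul(12, Add(Mul(8, Mul(I, Pow(6, Rational(1, 2)))), Mul(-3, Rational(1, 5)))) = Mul(12, Add(Mul(8, I, Pow(6, Rational(1, 2))), Rational(-3, 5))) = Mul(12, Add(Rational(-3, 5), Mul(8, I, Pow(6, Rational(1, 2))))) = Add(Rational(-36, 5), Mul(96, I, Pow(6, Rational(1, 2)))) ≈ Add(-7.2000, Mul(235.15, I)))
Add(W, Mul(-16, Mul(Add(0, 1), 7))) = Add(Add(Rational(-36, 5), Mul(96, I, Pow(6, Rational(1, 2)))), Mul(-16, Mul(Add(0, 1), 7))) = Add(Add(Rational(-36, 5), Mul(96, I, Pow(6, Rational(1, 2)))), Mul(-16, Mul(1, 7))) = Add(Add(Rational(-36, 5), Mul(96, I, Pow(6, Rational(1, 2)))), Mul(-16, 7)) = Add(Add(Rational(-36, 5), Mul(96, I, Pow(6, Rational(1, 2)))), -112) = Add(Rational(-596, 5), Mul(96, I, Pow(6, Rational(1, 2))))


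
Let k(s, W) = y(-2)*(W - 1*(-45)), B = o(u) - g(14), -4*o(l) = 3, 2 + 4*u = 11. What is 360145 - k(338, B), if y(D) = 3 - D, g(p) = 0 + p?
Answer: 1439975/4 ≈ 3.5999e+5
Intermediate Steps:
u = 9/4 (u = -½ + (¼)*11 = -½ + 11/4 = 9/4 ≈ 2.2500)
g(p) = p
o(l) = -¾ (o(l) = -¼*3 = -¾)
B = -59/4 (B = -¾ - 1*14 = -¾ - 14 = -59/4 ≈ -14.750)
k(s, W) = 225 + 5*W (k(s, W) = (3 - 1*(-2))*(W - 1*(-45)) = (3 + 2)*(W + 45) = 5*(45 + W) = 225 + 5*W)
360145 - k(338, B) = 360145 - (225 + 5*(-59/4)) = 360145 - (225 - 295/4) = 360145 - 1*605/4 = 360145 - 605/4 = 1439975/4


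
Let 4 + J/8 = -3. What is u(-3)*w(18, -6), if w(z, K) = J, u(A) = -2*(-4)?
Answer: -448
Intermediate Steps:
J = -56 (J = -32 + 8*(-3) = -32 - 24 = -56)
u(A) = 8
w(z, K) = -56
u(-3)*w(18, -6) = 8*(-56) = -448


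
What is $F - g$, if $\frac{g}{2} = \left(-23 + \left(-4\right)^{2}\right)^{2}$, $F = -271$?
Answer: $-369$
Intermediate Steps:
$g = 98$ ($g = 2 \left(-23 + \left(-4\right)^{2}\right)^{2} = 2 \left(-23 + 16\right)^{2} = 2 \left(-7\right)^{2} = 2 \cdot 49 = 98$)
$F - g = -271 - 98 = -369$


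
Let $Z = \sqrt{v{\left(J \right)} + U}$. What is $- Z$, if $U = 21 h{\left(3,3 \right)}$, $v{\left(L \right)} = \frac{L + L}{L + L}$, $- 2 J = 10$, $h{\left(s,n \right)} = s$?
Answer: $-8$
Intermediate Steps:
$J = -5$ ($J = \left(- \frac{1}{2}\right) 10 = -5$)
$v{\left(L \right)} = 1$ ($v{\left(L \right)} = \frac{2 L}{2 L} = 2 L \frac{1}{2 L} = 1$)
$U = 63$ ($U = 21 \cdot 3 = 63$)
$Z = 8$ ($Z = \sqrt{1 + 63} = \sqrt{64} = 8$)
$- Z = \left(-1\right) 8 = -8$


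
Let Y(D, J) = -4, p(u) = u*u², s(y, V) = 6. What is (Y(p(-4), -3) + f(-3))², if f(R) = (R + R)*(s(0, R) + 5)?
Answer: 4900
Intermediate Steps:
f(R) = 22*R (f(R) = (R + R)*(6 + 5) = (2*R)*11 = 22*R)
p(u) = u³
(Y(p(-4), -3) + f(-3))² = (-4 + 22*(-3))² = (-4 - 66)² = (-70)² = 4900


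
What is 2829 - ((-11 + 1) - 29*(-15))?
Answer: 2404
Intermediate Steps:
2829 - ((-11 + 1) - 29*(-15)) = 2829 - (-10 + 435) = 2829 - 1*425 = 2829 - 425 = 2404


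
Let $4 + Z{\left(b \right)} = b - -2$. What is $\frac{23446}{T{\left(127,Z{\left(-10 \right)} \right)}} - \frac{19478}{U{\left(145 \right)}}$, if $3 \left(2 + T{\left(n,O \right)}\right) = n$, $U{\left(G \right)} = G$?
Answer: $\frac{7842172}{17545} \approx 446.97$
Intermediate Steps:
$Z{\left(b \right)} = -2 + b$ ($Z{\left(b \right)} = -4 + \left(b - -2\right) = -4 + \left(b + 2\right) = -4 + \left(2 + b\right) = -2 + b$)
$T{\left(n,O \right)} = -2 + \frac{n}{3}$
$\frac{23446}{T{\left(127,Z{\left(-10 \right)} \right)}} - \frac{19478}{U{\left(145 \right)}} = \frac{23446}{-2 + \frac{1}{3} \cdot 127} - \frac{19478}{145} = \frac{23446}{-2 + \frac{127}{3}} - \frac{19478}{145} = \frac{23446}{\frac{121}{3}} - \frac{19478}{145} = 23446 \cdot \frac{3}{121} - \frac{19478}{145} = \frac{70338}{121} - \frac{19478}{145} = \frac{7842172}{17545}$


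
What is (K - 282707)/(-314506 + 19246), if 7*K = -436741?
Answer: 80523/68894 ≈ 1.1688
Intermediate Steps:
K = -436741/7 (K = (1/7)*(-436741) = -436741/7 ≈ -62392.)
(K - 282707)/(-314506 + 19246) = (-436741/7 - 282707)/(-314506 + 19246) = -2415690/7/(-295260) = -2415690/7*(-1/295260) = 80523/68894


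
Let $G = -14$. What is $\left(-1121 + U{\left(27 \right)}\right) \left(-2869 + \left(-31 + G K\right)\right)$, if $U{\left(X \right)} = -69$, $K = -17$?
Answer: $3167780$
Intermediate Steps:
$\left(-1121 + U{\left(27 \right)}\right) \left(-2869 + \left(-31 + G K\right)\right) = \left(-1121 - 69\right) \left(-2869 - -207\right) = - 1190 \left(-2869 + \left(-31 + 238\right)\right) = - 1190 \left(-2869 + 207\right) = \left(-1190\right) \left(-2662\right) = 3167780$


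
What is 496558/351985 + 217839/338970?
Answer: 3266591009/1590831406 ≈ 2.0534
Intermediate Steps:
496558/351985 + 217839/338970 = 496558*(1/351985) + 217839*(1/338970) = 496558/351985 + 72613/112990 = 3266591009/1590831406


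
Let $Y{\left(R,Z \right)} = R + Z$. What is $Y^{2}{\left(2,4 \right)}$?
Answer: $36$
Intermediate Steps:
$Y^{2}{\left(2,4 \right)} = \left(2 + 4\right)^{2} = 6^{2} = 36$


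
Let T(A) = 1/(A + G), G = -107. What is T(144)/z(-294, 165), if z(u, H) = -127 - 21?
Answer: -1/5476 ≈ -0.00018262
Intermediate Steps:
z(u, H) = -148
T(A) = 1/(-107 + A) (T(A) = 1/(A - 107) = 1/(-107 + A))
T(144)/z(-294, 165) = 1/((-107 + 144)*(-148)) = -1/148/37 = (1/37)*(-1/148) = -1/5476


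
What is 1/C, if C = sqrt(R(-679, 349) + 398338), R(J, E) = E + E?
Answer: sqrt(99759)/199518 ≈ 0.0015830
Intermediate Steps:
R(J, E) = 2*E
C = 2*sqrt(99759) (C = sqrt(2*349 + 398338) = sqrt(698 + 398338) = sqrt(399036) = 2*sqrt(99759) ≈ 631.69)
1/C = 1/(2*sqrt(99759)) = sqrt(99759)/199518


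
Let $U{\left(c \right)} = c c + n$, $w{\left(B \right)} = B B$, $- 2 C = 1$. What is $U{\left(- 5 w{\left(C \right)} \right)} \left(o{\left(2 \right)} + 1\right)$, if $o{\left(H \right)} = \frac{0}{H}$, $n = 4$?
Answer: $\frac{89}{16} \approx 5.5625$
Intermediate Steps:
$C = - \frac{1}{2}$ ($C = \left(- \frac{1}{2}\right) 1 = - \frac{1}{2} \approx -0.5$)
$w{\left(B \right)} = B^{2}$
$U{\left(c \right)} = 4 + c^{2}$ ($U{\left(c \right)} = c c + 4 = c^{2} + 4 = 4 + c^{2}$)
$o{\left(H \right)} = 0$
$U{\left(- 5 w{\left(C \right)} \right)} \left(o{\left(2 \right)} + 1\right) = \left(4 + \left(- 5 \left(- \frac{1}{2}\right)^{2}\right)^{2}\right) \left(0 + 1\right) = \left(4 + \left(\left(-5\right) \frac{1}{4}\right)^{2}\right) 1 = \left(4 + \left(- \frac{5}{4}\right)^{2}\right) 1 = \left(4 + \frac{25}{16}\right) 1 = \frac{89}{16} \cdot 1 = \frac{89}{16}$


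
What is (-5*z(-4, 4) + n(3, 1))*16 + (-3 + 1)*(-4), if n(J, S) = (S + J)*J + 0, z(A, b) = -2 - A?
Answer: 40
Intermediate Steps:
n(J, S) = J*(J + S) (n(J, S) = (J + S)*J + 0 = J*(J + S) + 0 = J*(J + S))
(-5*z(-4, 4) + n(3, 1))*16 + (-3 + 1)*(-4) = (-5*(-2 - 1*(-4)) + 3*(3 + 1))*16 + (-3 + 1)*(-4) = (-5*(-2 + 4) + 3*4)*16 - 2*(-4) = (-5*2 + 12)*16 + 8 = (-10 + 12)*16 + 8 = 2*16 + 8 = 32 + 8 = 40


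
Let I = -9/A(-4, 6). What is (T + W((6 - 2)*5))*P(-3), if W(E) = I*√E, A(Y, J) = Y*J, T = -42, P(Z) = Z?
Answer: 126 - 9*√5/4 ≈ 120.97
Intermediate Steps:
A(Y, J) = J*Y
I = 3/8 (I = -9/(6*(-4)) = -9/(-24) = -9*(-1/24) = 3/8 ≈ 0.37500)
W(E) = 3*√E/8
(T + W((6 - 2)*5))*P(-3) = (-42 + 3*√((6 - 2)*5)/8)*(-3) = (-42 + 3*√(4*5)/8)*(-3) = (-42 + 3*√20/8)*(-3) = (-42 + 3*(2*√5)/8)*(-3) = (-42 + 3*√5/4)*(-3) = 126 - 9*√5/4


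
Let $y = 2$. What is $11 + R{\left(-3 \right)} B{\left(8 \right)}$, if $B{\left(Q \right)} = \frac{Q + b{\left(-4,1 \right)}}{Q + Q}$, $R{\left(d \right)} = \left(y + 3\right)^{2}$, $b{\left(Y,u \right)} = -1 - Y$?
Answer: $\frac{451}{16} \approx 28.188$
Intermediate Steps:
$R{\left(d \right)} = 25$ ($R{\left(d \right)} = \left(2 + 3\right)^{2} = 5^{2} = 25$)
$B{\left(Q \right)} = \frac{3 + Q}{2 Q}$ ($B{\left(Q \right)} = \frac{Q - -3}{Q + Q} = \frac{Q + \left(-1 + 4\right)}{2 Q} = \left(Q + 3\right) \frac{1}{2 Q} = \left(3 + Q\right) \frac{1}{2 Q} = \frac{3 + Q}{2 Q}$)
$11 + R{\left(-3 \right)} B{\left(8 \right)} = 11 + 25 \frac{3 + 8}{2 \cdot 8} = 11 + 25 \cdot \frac{1}{2} \cdot \frac{1}{8} \cdot 11 = 11 + 25 \cdot \frac{11}{16} = 11 + \frac{275}{16} = \frac{451}{16}$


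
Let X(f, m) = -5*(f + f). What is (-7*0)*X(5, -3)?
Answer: 0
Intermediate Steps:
X(f, m) = -10*f
(-7*0)*X(5, -3) = (-7*0)*(-10*5) = 0*(-50) = 0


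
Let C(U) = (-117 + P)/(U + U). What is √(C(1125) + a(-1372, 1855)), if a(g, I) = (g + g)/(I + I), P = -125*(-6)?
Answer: I*√28965030/7950 ≈ 0.67697*I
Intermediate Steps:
P = 750
a(g, I) = g/I (a(g, I) = (2*g)/((2*I)) = (2*g)*(1/(2*I)) = g/I)
C(U) = 633/(2*U) (C(U) = (-117 + 750)/(U + U) = 633/((2*U)) = 633*(1/(2*U)) = 633/(2*U))
√(C(1125) + a(-1372, 1855)) = √((633/2)/1125 - 1372/1855) = √((633/2)*(1/1125) - 1372*1/1855) = √(211/750 - 196/265) = √(-18217/39750) = I*√28965030/7950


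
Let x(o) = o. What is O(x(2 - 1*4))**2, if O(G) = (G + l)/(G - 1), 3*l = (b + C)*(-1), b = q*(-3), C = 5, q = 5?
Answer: 16/81 ≈ 0.19753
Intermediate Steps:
b = -15 (b = 5*(-3) = -15)
l = 10/3 (l = ((-15 + 5)*(-1))/3 = (-10*(-1))/3 = (1/3)*10 = 10/3 ≈ 3.3333)
O(G) = (10/3 + G)/(-1 + G) (O(G) = (G + 10/3)/(G - 1) = (10/3 + G)/(-1 + G))
O(x(2 - 1*4))**2 = ((10/3 + (2 - 1*4))/(-1 + (2 - 1*4)))**2 = ((10/3 + (2 - 4))/(-1 + (2 - 4)))**2 = ((10/3 - 2)/(-1 - 2))**2 = ((4/3)/(-3))**2 = (-1/3*4/3)**2 = (-4/9)**2 = 16/81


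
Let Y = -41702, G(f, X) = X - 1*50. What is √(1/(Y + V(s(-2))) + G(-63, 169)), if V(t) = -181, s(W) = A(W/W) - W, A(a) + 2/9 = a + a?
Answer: 2*√52187013777/41883 ≈ 10.909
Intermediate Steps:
G(f, X) = -50 + X (G(f, X) = X - 50 = -50 + X)
A(a) = -2/9 + 2*a (A(a) = -2/9 + (a + a) = -2/9 + 2*a)
s(W) = 16/9 - W (s(W) = (-2/9 + 2*(W/W)) - W = (-2/9 + 2*1) - W = (-2/9 + 2) - W = 16/9 - W)
√(1/(Y + V(s(-2))) + G(-63, 169)) = √(1/(-41702 - 181) + (-50 + 169)) = √(1/(-41883) + 119) = √(-1/41883 + 119) = √(4984076/41883) = 2*√52187013777/41883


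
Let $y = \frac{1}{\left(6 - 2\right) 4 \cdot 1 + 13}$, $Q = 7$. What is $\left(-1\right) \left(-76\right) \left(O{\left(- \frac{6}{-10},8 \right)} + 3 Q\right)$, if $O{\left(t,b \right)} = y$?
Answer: $\frac{46360}{29} \approx 1598.6$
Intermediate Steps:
$y = \frac{1}{29}$ ($y = \frac{1}{4 \cdot 4 \cdot 1 + 13} = \frac{1}{16 \cdot 1 + 13} = \frac{1}{16 + 13} = \frac{1}{29} \approx 0.034483$)
$O{\left(t,b \right)} = \frac{1}{29}$
$\left(-1\right) \left(-76\right) \left(O{\left(- \frac{6}{-10},8 \right)} + 3 Q\right) = \left(-1\right) \left(-76\right) \left(\frac{1}{29} + 3 \cdot 7\right) = 76 \left(\frac{1}{29} + 21\right) = 76 \cdot \frac{610}{29} = \frac{46360}{29}$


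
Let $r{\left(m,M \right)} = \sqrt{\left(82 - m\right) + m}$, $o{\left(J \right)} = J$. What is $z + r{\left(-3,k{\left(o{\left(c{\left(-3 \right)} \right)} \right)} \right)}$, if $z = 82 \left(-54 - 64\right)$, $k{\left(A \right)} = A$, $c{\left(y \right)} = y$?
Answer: $-9676 + \sqrt{82} \approx -9666.9$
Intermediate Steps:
$r{\left(m,M \right)} = \sqrt{82}$
$z = -9676$ ($z = 82 \left(-118\right) = -9676$)
$z + r{\left(-3,k{\left(o{\left(c{\left(-3 \right)} \right)} \right)} \right)} = -9676 + \sqrt{82}$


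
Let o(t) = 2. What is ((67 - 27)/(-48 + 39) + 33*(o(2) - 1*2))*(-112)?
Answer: 4480/9 ≈ 497.78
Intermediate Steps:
((67 - 27)/(-48 + 39) + 33*(o(2) - 1*2))*(-112) = ((67 - 27)/(-48 + 39) + 33*(2 - 1*2))*(-112) = (40/(-9) + 33*(2 - 2))*(-112) = (40*(-⅑) + 33*0)*(-112) = (-40/9 + 0)*(-112) = -40/9*(-112) = 4480/9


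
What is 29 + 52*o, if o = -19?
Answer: -959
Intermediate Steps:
29 + 52*o = 29 + 52*(-19) = 29 - 988 = -959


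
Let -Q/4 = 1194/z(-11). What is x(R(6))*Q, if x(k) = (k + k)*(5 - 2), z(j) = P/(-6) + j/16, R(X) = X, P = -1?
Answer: 8252928/25 ≈ 3.3012e+5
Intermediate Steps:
z(j) = ⅙ + j/16 (z(j) = -1/(-6) + j/16 = -1*(-⅙) + j*(1/16) = ⅙ + j/16)
x(k) = 6*k (x(k) = (2*k)*3 = 6*k)
Q = 229248/25 (Q = -4776/(⅙ + (1/16)*(-11)) = -4776/(⅙ - 11/16) = -4776/(-25/48) = -4776*(-48)/25 = -4*(-57312/25) = 229248/25 ≈ 9169.9)
x(R(6))*Q = (6*6)*(229248/25) = 36*(229248/25) = 8252928/25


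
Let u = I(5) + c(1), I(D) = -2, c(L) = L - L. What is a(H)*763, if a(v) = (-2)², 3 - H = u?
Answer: 3052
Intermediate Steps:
c(L) = 0
u = -2 (u = -2 + 0 = -2)
H = 5 (H = 3 - 1*(-2) = 3 + 2 = 5)
a(v) = 4
a(H)*763 = 4*763 = 3052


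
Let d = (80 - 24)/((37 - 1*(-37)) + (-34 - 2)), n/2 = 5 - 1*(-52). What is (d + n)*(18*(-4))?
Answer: -157968/19 ≈ -8314.1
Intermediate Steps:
n = 114 (n = 2*(5 - 1*(-52)) = 2*(5 + 52) = 2*57 = 114)
d = 28/19 (d = 56/((37 + 37) - 36) = 56/(74 - 36) = 56/38 = 56*(1/38) = 28/19 ≈ 1.4737)
(d + n)*(18*(-4)) = (28/19 + 114)*(18*(-4)) = (2194/19)*(-72) = -157968/19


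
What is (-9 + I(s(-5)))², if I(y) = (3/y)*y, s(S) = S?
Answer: 36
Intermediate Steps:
I(y) = 3
(-9 + I(s(-5)))² = (-9 + 3)² = (-6)² = 36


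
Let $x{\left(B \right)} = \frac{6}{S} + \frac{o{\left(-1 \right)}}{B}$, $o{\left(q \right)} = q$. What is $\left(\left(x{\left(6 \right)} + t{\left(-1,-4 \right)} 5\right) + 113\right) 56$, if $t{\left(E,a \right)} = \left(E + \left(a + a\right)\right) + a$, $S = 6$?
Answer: $\frac{8204}{3} \approx 2734.7$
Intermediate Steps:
$t{\left(E,a \right)} = E + 3 a$ ($t{\left(E,a \right)} = \left(E + 2 a\right) + a = E + 3 a$)
$x{\left(B \right)} = 1 - \frac{1}{B}$ ($x{\left(B \right)} = \frac{6}{6} - \frac{1}{B} = 6 \cdot \frac{1}{6} - \frac{1}{B} = 1 - \frac{1}{B}$)
$\left(\left(x{\left(6 \right)} + t{\left(-1,-4 \right)} 5\right) + 113\right) 56 = \left(\left(\frac{-1 + 6}{6} + \left(-1 + 3 \left(-4\right)\right) 5\right) + 113\right) 56 = \left(\left(\frac{1}{6} \cdot 5 + \left(-1 - 12\right) 5\right) + 113\right) 56 = \left(\left(\frac{5}{6} - 65\right) + 113\right) 56 = \left(- \frac{385}{6} + 113\right) 56 = \frac{293}{6} \cdot 56 = \frac{8204}{3}$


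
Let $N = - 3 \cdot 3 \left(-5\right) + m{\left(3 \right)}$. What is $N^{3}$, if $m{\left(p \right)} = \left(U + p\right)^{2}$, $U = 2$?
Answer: $343000$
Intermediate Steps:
$m{\left(p \right)} = \left(2 + p\right)^{2}$
$N = 70$ ($N = - 3 \cdot 3 \left(-5\right) + \left(2 + 3\right)^{2} = \left(-3\right) \left(-15\right) + 5^{2} = 45 + 25 = 70$)
$N^{3} = 70^{3} = 343000$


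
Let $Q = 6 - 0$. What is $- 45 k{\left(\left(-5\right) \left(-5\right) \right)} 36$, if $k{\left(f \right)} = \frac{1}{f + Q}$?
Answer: $- \frac{1620}{31} \approx -52.258$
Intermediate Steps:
$Q = 6$ ($Q = 6 + 0 = 6$)
$k{\left(f \right)} = \frac{1}{6 + f}$ ($k{\left(f \right)} = \frac{1}{f + 6} = \frac{1}{6 + f}$)
$- 45 k{\left(\left(-5\right) \left(-5\right) \right)} 36 = - \frac{45}{6 - -25} \cdot 36 = - \frac{45}{6 + 25} \cdot 36 = - \frac{45}{31} \cdot 36 = \left(-45\right) \frac{1}{31} \cdot 36 = \left(- \frac{45}{31}\right) 36 = - \frac{1620}{31}$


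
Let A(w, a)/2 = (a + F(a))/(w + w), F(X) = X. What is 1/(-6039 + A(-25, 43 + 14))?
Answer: -25/151089 ≈ -0.00016547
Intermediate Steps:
A(w, a) = 2*a/w (A(w, a) = 2*((a + a)/(w + w)) = 2*((2*a)/((2*w))) = 2*((2*a)*(1/(2*w))) = 2*(a/w) = 2*a/w)
1/(-6039 + A(-25, 43 + 14)) = 1/(-6039 + 2*(43 + 14)/(-25)) = 1/(-6039 + 2*57*(-1/25)) = 1/(-6039 - 114/25) = 1/(-151089/25) = -25/151089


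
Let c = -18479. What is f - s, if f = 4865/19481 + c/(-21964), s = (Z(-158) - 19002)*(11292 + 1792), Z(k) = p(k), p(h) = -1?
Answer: 894001866883333/3595636 ≈ 2.4864e+8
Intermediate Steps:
Z(k) = -1
s = -248635252 (s = (-1 - 19002)*(11292 + 1792) = -19003*13084 = -248635252)
f = 3923061/3595636 (f = 4865/19481 - 18479/(-21964) = 4865*(1/19481) - 18479*(-1/21964) = 695/2783 + 1087/1292 = 3923061/3595636 ≈ 1.0911)
f - s = 3923061/3595636 - 1*(-248635252) = 3923061/3595636 + 248635252 = 894001866883333/3595636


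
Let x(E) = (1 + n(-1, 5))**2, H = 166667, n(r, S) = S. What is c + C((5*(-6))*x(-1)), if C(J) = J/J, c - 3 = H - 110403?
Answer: 56268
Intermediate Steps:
x(E) = 36 (x(E) = (1 + 5)**2 = 6**2 = 36)
c = 56267 (c = 3 + (166667 - 110403) = 3 + 56264 = 56267)
C(J) = 1
c + C((5*(-6))*x(-1)) = 56267 + 1 = 56268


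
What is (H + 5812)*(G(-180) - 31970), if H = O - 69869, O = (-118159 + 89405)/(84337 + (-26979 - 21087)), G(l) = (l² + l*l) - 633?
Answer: -74807804151597/36271 ≈ -2.0625e+9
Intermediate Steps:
G(l) = -633 + 2*l² (G(l) = (l² + l²) - 633 = 2*l² - 633 = -633 + 2*l²)
O = -28754/36271 (O = -28754/(84337 - 48066) = -28754/36271 ≈ -0.79275)
H = -2534247253/36271 (H = -28754/36271 - 69869 = -2534247253/36271 ≈ -69870.)
(H + 5812)*(G(-180) - 31970) = (-2534247253/36271 + 5812)*((-633 + 2*(-180)²) - 31970) = -2323440201*((-633 + 2*32400) - 31970)/36271 = -2323440201*((-633 + 64800) - 31970)/36271 = -2323440201*(64167 - 31970)/36271 = -2323440201/36271*32197 = -74807804151597/36271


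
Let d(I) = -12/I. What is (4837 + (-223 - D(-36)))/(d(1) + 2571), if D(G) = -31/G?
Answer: 166073/92124 ≈ 1.8027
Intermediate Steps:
(4837 + (-223 - D(-36)))/(d(1) + 2571) = (4837 + (-223 - (-31)/(-36)))/(-12/1 + 2571) = (4837 + (-223 - (-31)*(-1)/36))/(-12*1 + 2571) = (4837 + (-223 - 1*31/36))/(-12 + 2571) = (4837 + (-223 - 31/36))/2559 = (4837 - 8059/36)*(1/2559) = (166073/36)*(1/2559) = 166073/92124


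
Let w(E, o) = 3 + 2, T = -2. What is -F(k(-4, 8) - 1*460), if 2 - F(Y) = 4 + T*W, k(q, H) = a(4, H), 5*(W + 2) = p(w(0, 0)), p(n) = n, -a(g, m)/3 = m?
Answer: 4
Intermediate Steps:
w(E, o) = 5
a(g, m) = -3*m
W = -1 (W = -2 + (1/5)*5 = -2 + 1 = -1)
k(q, H) = -3*H
F(Y) = -4 (F(Y) = 2 - (4 - 2*(-1)) = 2 - (4 + 2) = 2 - 1*6 = 2 - 6 = -4)
-F(k(-4, 8) - 1*460) = -1*(-4) = 4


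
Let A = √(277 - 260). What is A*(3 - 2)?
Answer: √17 ≈ 4.1231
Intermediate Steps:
A = √17 ≈ 4.1231
A*(3 - 2) = √17*(3 - 2) = √17*1 = √17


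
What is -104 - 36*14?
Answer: -608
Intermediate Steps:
-104 - 36*14 = -104 - 504 = -608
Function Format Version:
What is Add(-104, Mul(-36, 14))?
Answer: -608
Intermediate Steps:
Add(-104, Mul(-36, 14)) = Add(-104, -504) = -608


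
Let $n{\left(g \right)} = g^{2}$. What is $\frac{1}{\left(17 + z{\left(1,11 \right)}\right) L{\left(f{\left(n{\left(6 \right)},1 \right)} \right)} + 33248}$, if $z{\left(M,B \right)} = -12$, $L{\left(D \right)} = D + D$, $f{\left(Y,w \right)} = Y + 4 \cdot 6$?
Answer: $\frac{1}{33848} \approx 2.9544 \cdot 10^{-5}$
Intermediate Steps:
$f{\left(Y,w \right)} = 24 + Y$ ($f{\left(Y,w \right)} = Y + 24 = 24 + Y$)
$L{\left(D \right)} = 2 D$
$\frac{1}{\left(17 + z{\left(1,11 \right)}\right) L{\left(f{\left(n{\left(6 \right)},1 \right)} \right)} + 33248} = \frac{1}{\left(17 - 12\right) 2 \left(24 + 6^{2}\right) + 33248} = \frac{1}{5 \cdot 2 \left(24 + 36\right) + 33248} = \frac{1}{5 \cdot 2 \cdot 60 + 33248} = \frac{1}{5 \cdot 120 + 33248} = \frac{1}{600 + 33248} = \frac{1}{33848}$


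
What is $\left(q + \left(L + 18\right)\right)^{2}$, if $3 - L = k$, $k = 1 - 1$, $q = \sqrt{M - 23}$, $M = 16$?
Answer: $\left(21 + i \sqrt{7}\right)^{2} \approx 434.0 + 111.12 i$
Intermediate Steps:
$q = i \sqrt{7}$ ($q = \sqrt{16 - 23} = \sqrt{-7} = i \sqrt{7} \approx 2.6458 i$)
$k = 0$
$L = 3$ ($L = 3 - 0 = 3 + 0 = 3$)
$\left(q + \left(L + 18\right)\right)^{2} = \left(i \sqrt{7} + \left(3 + 18\right)\right)^{2} = \left(i \sqrt{7} + 21\right)^{2} = \left(21 + i \sqrt{7}\right)^{2}$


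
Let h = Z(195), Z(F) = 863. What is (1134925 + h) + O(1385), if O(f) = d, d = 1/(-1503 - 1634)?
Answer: 3562966955/3137 ≈ 1.1358e+6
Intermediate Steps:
d = -1/3137 (d = 1/(-3137) = -1/3137 ≈ -0.00031878)
O(f) = -1/3137
h = 863
(1134925 + h) + O(1385) = (1134925 + 863) - 1/3137 = 1135788 - 1/3137 = 3562966955/3137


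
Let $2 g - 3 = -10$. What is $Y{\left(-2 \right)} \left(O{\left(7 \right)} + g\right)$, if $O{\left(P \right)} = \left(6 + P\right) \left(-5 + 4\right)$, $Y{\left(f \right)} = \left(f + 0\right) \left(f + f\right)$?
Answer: $-132$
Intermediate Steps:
$g = - \frac{7}{2}$ ($g = \frac{3}{2} + \frac{1}{2} \left(-10\right) = \frac{3}{2} - 5 = - \frac{7}{2} \approx -3.5$)
$Y{\left(f \right)} = 2 f^{2}$ ($Y{\left(f \right)} = f 2 f = 2 f^{2}$)
$O{\left(P \right)} = -6 - P$ ($O{\left(P \right)} = \left(6 + P\right) \left(-1\right) = -6 - P$)
$Y{\left(-2 \right)} \left(O{\left(7 \right)} + g\right) = 2 \left(-2\right)^{2} \left(\left(-6 - 7\right) - \frac{7}{2}\right) = 2 \cdot 4 \left(\left(-6 - 7\right) - \frac{7}{2}\right) = 8 \left(-13 - \frac{7}{2}\right) = 8 \left(- \frac{33}{2}\right) = -132$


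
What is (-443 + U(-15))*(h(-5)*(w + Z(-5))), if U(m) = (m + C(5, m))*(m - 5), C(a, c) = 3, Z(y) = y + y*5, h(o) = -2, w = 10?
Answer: -8120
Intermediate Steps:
Z(y) = 6*y (Z(y) = y + 5*y = 6*y)
U(m) = (-5 + m)*(3 + m) (U(m) = (m + 3)*(m - 5) = (3 + m)*(-5 + m) = (-5 + m)*(3 + m))
(-443 + U(-15))*(h(-5)*(w + Z(-5))) = (-443 + (-15 + (-15)**2 - 2*(-15)))*(-2*(10 + 6*(-5))) = (-443 + (-15 + 225 + 30))*(-2*(10 - 30)) = (-443 + 240)*(-2*(-20)) = -203*40 = -8120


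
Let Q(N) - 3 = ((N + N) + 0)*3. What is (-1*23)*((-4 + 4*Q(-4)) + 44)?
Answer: 1012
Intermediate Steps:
Q(N) = 3 + 6*N (Q(N) = 3 + ((N + N) + 0)*3 = 3 + (2*N + 0)*3 = 3 + (2*N)*3 = 3 + 6*N)
(-1*23)*((-4 + 4*Q(-4)) + 44) = (-1*23)*((-4 + 4*(3 + 6*(-4))) + 44) = -23*((-4 + 4*(3 - 24)) + 44) = -23*((-4 + 4*(-21)) + 44) = -23*((-4 - 84) + 44) = -23*(-88 + 44) = -23*(-44) = 1012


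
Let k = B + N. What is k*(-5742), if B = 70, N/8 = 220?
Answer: -10507860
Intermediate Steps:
N = 1760 (N = 8*220 = 1760)
k = 1830 (k = 70 + 1760 = 1830)
k*(-5742) = 1830*(-5742) = -10507860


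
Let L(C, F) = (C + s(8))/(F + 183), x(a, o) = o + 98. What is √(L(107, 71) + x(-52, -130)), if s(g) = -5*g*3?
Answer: I*√2067814/254 ≈ 5.6614*I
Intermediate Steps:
x(a, o) = 98 + o
s(g) = -15*g
L(C, F) = (-120 + C)/(183 + F) (L(C, F) = (C - 15*8)/(F + 183) = (C - 120)/(183 + F) = (-120 + C)/(183 + F))
√(L(107, 71) + x(-52, -130)) = √((-120 + 107)/(183 + 71) + (98 - 130)) = √(-13/254 - 32) = √(-8141/254) = I*√2067814/254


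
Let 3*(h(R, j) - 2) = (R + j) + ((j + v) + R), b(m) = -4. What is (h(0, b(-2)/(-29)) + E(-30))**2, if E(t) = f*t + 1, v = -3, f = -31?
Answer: 6575912464/7569 ≈ 8.6880e+5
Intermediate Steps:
E(t) = 1 - 31*t (E(t) = -31*t + 1 = 1 - 31*t)
h(R, j) = 1 + 2*R/3 + 2*j/3 (h(R, j) = 2 + ((R + j) + ((j - 3) + R))/3 = 2 + ((R + j) + ((-3 + j) + R))/3 = 2 + ((R + j) + (-3 + R + j))/3 = 2 + (-3 + 2*R + 2*j)/3 = 2 + (-1 + 2*R/3 + 2*j/3) = 1 + 2*R/3 + 2*j/3)
(h(0, b(-2)/(-29)) + E(-30))**2 = ((1 + (2/3)*0 + 2*(-4/(-29))/3) + (1 - 31*(-30)))**2 = ((1 + 0 + 2*(-4*(-1/29))/3) + (1 + 930))**2 = ((1 + 0 + (2/3)*(4/29)) + 931)**2 = ((1 + 0 + 8/87) + 931)**2 = (95/87 + 931)**2 = (81092/87)**2 = 6575912464/7569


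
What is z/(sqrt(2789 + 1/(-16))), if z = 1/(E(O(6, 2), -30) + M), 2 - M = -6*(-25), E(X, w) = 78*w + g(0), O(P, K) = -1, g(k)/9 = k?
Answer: -sqrt(44623)/27755506 ≈ -7.6108e-6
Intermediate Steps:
g(k) = 9*k
E(X, w) = 78*w (E(X, w) = 78*w + 9*0 = 78*w + 0 = 78*w)
M = -148 (M = 2 - (-6)*(-25) = 2 - 1*150 = 2 - 150 = -148)
z = -1/2488 (z = 1/(78*(-30) - 148) = 1/(-2340 - 148) = 1/(-2488) = -1/2488 ≈ -0.00040193)
z/(sqrt(2789 + 1/(-16))) = -1/(2488*sqrt(2789 + 1/(-16))) = -1/(2488*sqrt(2789 - 1/16)) = -4*sqrt(44623)/44623/2488 = -sqrt(44623)/27755506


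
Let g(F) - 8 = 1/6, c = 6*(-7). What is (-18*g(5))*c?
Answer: 6174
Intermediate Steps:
c = -42
g(F) = 49/6 (g(F) = 8 + 1/6 = 49/6)
(-18*g(5))*c = -18*49/6*(-42) = -147*(-42) = 6174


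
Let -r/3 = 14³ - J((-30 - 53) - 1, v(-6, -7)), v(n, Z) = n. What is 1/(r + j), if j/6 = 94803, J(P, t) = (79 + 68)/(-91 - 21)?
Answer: 16/8969313 ≈ 1.7839e-6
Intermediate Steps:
J(P, t) = -21/16 (J(P, t) = 147/(-112) = 147*(-1/112) = -21/16)
r = -131775/16 (r = -3*(14³ - 1*(-21/16)) = -3*(2744 + 21/16) = -3*43925/16 = -131775/16 ≈ -8235.9)
j = 568818 (j = 6*94803 = 568818)
1/(r + j) = 1/(-131775/16 + 568818) = 1/(8969313/16) = 16/8969313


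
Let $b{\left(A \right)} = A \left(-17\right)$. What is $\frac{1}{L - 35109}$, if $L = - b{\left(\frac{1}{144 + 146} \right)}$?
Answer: $- \frac{290}{10181593} \approx -2.8483 \cdot 10^{-5}$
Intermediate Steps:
$b{\left(A \right)} = - 17 A$
$L = \frac{17}{290}$ ($L = - \frac{-17}{144 + 146} = - \frac{-17}{290} = \left(-1\right) \left(- \frac{17}{290}\right) = \frac{17}{290} \approx 0.058621$)
$\frac{1}{L - 35109} = \frac{1}{\frac{17}{290} - 35109} = \frac{1}{- \frac{10181593}{290}} = - \frac{290}{10181593}$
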